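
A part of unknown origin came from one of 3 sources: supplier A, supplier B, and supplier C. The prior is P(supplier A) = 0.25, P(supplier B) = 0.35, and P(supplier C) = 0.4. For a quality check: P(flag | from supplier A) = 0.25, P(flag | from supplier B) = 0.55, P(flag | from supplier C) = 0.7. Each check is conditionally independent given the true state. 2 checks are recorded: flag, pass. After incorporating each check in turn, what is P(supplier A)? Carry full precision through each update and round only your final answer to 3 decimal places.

0.216

After 'flag': normaliser = 0.25·0.2500 + 0.55·0.3500 + 0.7·0.4000; P(supplier A) ≈ 0.1168, P(supplier B) ≈ 0.3598, P(supplier C) ≈ 0.5234
After 'pass': normaliser = 0.75·0.1168 + 0.45·0.3598 + 0.3·0.5234; P(supplier A) ≈ 0.2155, P(supplier B) ≈ 0.3983, P(supplier C) ≈ 0.3862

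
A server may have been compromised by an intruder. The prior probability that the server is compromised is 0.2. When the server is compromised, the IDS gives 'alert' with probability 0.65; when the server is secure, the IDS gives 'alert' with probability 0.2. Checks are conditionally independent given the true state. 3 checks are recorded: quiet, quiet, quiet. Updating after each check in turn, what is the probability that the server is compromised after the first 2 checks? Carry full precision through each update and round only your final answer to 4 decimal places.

After 'quiet': P(compromised) = 0.35·0.2000 / (0.35·0.2000 + 0.8·0.8000) ≈ 0.0986
After 'quiet': P(compromised) = 0.35·0.0986 / (0.35·0.0986 + 0.8·0.9014) ≈ 0.0457

0.0457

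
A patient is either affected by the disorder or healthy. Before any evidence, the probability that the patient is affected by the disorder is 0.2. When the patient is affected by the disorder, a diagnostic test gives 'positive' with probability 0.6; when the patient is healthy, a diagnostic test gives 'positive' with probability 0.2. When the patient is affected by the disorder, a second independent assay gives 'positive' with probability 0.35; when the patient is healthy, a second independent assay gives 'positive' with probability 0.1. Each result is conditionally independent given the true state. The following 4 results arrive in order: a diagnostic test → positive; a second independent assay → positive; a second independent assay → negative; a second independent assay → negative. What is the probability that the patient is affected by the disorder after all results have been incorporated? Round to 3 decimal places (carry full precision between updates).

After a diagnostic test='positive': P(affected) = 0.6·0.2000 / (0.6·0.2000 + 0.2·0.8000) ≈ 0.4286
After a second independent assay='positive': P(affected) = 0.35·0.4286 / (0.35·0.4286 + 0.1·0.5714) ≈ 0.7241
After a second independent assay='negative': P(affected) = 0.65·0.7241 / (0.65·0.7241 + 0.9·0.2759) ≈ 0.6547
After a second independent assay='negative': P(affected) = 0.65·0.6547 / (0.65·0.6547 + 0.9·0.3453) ≈ 0.5779

0.578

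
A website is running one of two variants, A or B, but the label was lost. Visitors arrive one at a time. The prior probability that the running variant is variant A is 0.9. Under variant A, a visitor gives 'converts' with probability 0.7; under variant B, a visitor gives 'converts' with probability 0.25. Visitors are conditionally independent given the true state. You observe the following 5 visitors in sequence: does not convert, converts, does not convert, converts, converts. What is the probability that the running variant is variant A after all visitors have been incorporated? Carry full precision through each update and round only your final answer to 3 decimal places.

Apply Bayes' rule sequentially, carrying P(A) forward.
After 'does not convert': P(A) = 0.3·0.9000 / (0.3·0.9000 + 0.75·0.1000) ≈ 0.7826
After 'converts': P(A) = 0.7·0.7826 / (0.7·0.7826 + 0.25·0.2174) ≈ 0.9097
After 'does not convert': P(A) = 0.3·0.9097 / (0.3·0.9097 + 0.75·0.0903) ≈ 0.8013
After 'converts': P(A) = 0.7·0.8013 / (0.7·0.8013 + 0.25·0.1987) ≈ 0.9186
After 'converts': P(A) = 0.7·0.9186 / (0.7·0.9186 + 0.25·0.0814) ≈ 0.9693

0.969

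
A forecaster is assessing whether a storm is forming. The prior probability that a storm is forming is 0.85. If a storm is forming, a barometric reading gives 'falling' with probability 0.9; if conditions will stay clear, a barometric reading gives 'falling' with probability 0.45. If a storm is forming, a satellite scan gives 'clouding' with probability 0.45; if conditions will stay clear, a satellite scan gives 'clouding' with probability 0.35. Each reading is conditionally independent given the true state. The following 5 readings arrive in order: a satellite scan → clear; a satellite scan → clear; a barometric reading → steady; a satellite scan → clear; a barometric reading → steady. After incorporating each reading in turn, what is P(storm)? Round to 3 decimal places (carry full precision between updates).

0.102

After a satellite scan='clear': P(storm) = 0.55·0.8500 / (0.55·0.8500 + 0.65·0.1500) ≈ 0.8274
After a satellite scan='clear': P(storm) = 0.55·0.8274 / (0.55·0.8274 + 0.65·0.1726) ≈ 0.8023
After a barometric reading='steady': P(storm) = 0.1·0.8023 / (0.1·0.8023 + 0.55·0.1977) ≈ 0.4245
After a satellite scan='clear': P(storm) = 0.55·0.4245 / (0.55·0.4245 + 0.65·0.5755) ≈ 0.3843
After a barometric reading='steady': P(storm) = 0.1·0.3843 / (0.1·0.3843 + 0.55·0.6157) ≈ 0.1019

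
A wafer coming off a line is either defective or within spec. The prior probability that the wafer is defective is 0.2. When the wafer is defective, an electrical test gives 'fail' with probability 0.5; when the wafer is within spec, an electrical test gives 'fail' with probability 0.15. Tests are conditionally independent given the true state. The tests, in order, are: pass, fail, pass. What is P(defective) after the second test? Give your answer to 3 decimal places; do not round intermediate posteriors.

Each posterior becomes the prior for the next update.
After 'pass': P(defective) = 0.5·0.2000 / (0.5·0.2000 + 0.85·0.8000) ≈ 0.1282
After 'fail': P(defective) = 0.5·0.1282 / (0.5·0.1282 + 0.15·0.8718) ≈ 0.3289

0.329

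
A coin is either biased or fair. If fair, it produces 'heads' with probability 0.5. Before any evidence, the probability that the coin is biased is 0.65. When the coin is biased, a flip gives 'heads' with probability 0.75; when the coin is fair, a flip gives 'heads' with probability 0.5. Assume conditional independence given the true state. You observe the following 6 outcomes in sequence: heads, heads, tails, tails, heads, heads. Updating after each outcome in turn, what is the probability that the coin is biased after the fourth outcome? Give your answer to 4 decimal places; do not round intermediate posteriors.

0.5109

Apply Bayes' rule sequentially, carrying P(biased) forward.
After 'heads': P(biased) = 0.75·0.6500 / (0.75·0.6500 + 0.5·0.3500) ≈ 0.7358
After 'heads': P(biased) = 0.75·0.7358 / (0.75·0.7358 + 0.5·0.2642) ≈ 0.8069
After 'tails': P(biased) = 0.25·0.8069 / (0.25·0.8069 + 0.5·0.1931) ≈ 0.6763
After 'tails': P(biased) = 0.25·0.6763 / (0.25·0.6763 + 0.5·0.3237) ≈ 0.5109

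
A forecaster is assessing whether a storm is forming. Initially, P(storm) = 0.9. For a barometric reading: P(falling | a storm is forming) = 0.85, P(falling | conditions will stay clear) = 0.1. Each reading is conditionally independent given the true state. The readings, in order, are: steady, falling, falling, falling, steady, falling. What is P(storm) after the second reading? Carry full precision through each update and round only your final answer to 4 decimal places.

0.9273

After 'steady': P(storm) = 0.15·0.9000 / (0.15·0.9000 + 0.9·0.1000) ≈ 0.6000
After 'falling': P(storm) = 0.85·0.6000 / (0.85·0.6000 + 0.1·0.4000) ≈ 0.9273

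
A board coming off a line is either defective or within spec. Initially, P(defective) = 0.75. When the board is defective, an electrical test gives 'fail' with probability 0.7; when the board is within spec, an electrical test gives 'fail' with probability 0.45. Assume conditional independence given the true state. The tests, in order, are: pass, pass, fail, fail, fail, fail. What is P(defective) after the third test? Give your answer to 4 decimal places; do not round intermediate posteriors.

0.5813

Apply Bayes' rule sequentially, carrying P(defective) forward.
After 'pass': P(defective) = 0.3·0.7500 / (0.3·0.7500 + 0.55·0.2500) ≈ 0.6207
After 'pass': P(defective) = 0.3·0.6207 / (0.3·0.6207 + 0.55·0.3793) ≈ 0.4716
After 'fail': P(defective) = 0.7·0.4716 / (0.7·0.4716 + 0.45·0.5284) ≈ 0.5813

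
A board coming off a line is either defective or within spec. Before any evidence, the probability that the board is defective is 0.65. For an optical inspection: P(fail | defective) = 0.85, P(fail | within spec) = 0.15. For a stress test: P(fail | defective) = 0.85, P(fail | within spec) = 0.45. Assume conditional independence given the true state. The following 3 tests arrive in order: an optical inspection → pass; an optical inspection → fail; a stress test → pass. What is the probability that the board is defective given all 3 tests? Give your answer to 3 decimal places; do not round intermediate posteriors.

After an optical inspection='pass': P(defective) = 0.15·0.6500 / (0.15·0.6500 + 0.85·0.3500) ≈ 0.2468
After an optical inspection='fail': P(defective) = 0.85·0.2468 / (0.85·0.2468 + 0.15·0.7532) ≈ 0.6500
After a stress test='pass': P(defective) = 0.15·0.6500 / (0.15·0.6500 + 0.55·0.3500) ≈ 0.3362

0.336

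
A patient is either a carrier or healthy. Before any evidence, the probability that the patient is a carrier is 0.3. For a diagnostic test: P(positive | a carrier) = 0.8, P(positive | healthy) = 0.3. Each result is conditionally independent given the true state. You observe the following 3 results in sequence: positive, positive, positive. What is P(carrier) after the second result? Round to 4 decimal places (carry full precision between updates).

0.7529

Apply Bayes' rule sequentially, carrying P(carrier) forward.
After 'positive': P(carrier) = 0.8·0.3000 / (0.8·0.3000 + 0.3·0.7000) ≈ 0.5333
After 'positive': P(carrier) = 0.8·0.5333 / (0.8·0.5333 + 0.3·0.4667) ≈ 0.7529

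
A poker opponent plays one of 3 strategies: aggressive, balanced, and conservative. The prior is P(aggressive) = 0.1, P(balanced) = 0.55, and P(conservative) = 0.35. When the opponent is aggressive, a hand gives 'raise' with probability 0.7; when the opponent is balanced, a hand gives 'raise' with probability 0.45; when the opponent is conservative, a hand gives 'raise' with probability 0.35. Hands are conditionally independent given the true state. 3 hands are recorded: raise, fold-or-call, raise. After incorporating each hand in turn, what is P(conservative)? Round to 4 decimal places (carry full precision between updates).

After 'raise': normaliser = 0.7·0.1000 + 0.45·0.5500 + 0.35·0.3500; P(aggressive) ≈ 0.1591, P(balanced) ≈ 0.5625, P(conservative) ≈ 0.2784
After 'fold-or-call': normaliser = 0.3·0.1591 + 0.55·0.5625 + 0.65·0.2784; P(aggressive) ≈ 0.0887, P(balanced) ≈ 0.5750, P(conservative) ≈ 0.3363
After 'raise': normaliser = 0.7·0.0887 + 0.45·0.5750 + 0.35·0.3363; P(aggressive) ≈ 0.1416, P(balanced) ≈ 0.5900, P(conservative) ≈ 0.2684

0.2684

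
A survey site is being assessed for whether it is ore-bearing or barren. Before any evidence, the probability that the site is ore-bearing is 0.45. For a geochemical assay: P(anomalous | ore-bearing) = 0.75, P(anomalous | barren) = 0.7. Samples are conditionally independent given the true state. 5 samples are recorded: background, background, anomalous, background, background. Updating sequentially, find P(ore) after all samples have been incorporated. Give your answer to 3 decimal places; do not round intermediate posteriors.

0.297

After 'background': P(ore) = 0.25·0.4500 / (0.25·0.4500 + 0.3·0.5500) ≈ 0.4054
After 'background': P(ore) = 0.25·0.4054 / (0.25·0.4054 + 0.3·0.5946) ≈ 0.3623
After 'anomalous': P(ore) = 0.75·0.3623 / (0.75·0.3623 + 0.7·0.6377) ≈ 0.3784
After 'background': P(ore) = 0.25·0.3784 / (0.25·0.3784 + 0.3·0.6216) ≈ 0.3366
After 'background': P(ore) = 0.25·0.3366 / (0.25·0.3366 + 0.3·0.6634) ≈ 0.2971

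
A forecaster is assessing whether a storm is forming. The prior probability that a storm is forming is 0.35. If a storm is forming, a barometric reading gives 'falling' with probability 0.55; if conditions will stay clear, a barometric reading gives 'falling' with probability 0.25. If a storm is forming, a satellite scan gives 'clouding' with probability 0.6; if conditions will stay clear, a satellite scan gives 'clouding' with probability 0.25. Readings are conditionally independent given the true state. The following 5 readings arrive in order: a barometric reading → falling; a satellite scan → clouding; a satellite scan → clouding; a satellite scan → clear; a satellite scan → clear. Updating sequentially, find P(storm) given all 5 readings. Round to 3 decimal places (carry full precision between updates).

Each posterior becomes the prior for the next update.
After a barometric reading='falling': P(storm) = 0.55·0.3500 / (0.55·0.3500 + 0.25·0.6500) ≈ 0.5423
After a satellite scan='clouding': P(storm) = 0.6·0.5423 / (0.6·0.5423 + 0.25·0.4577) ≈ 0.7398
After a satellite scan='clouding': P(storm) = 0.6·0.7398 / (0.6·0.7398 + 0.25·0.2602) ≈ 0.8722
After a satellite scan='clear': P(storm) = 0.4·0.8722 / (0.4·0.8722 + 0.75·0.1278) ≈ 0.7844
After a satellite scan='clear': P(storm) = 0.4·0.7844 / (0.4·0.7844 + 0.75·0.2156) ≈ 0.6600

0.660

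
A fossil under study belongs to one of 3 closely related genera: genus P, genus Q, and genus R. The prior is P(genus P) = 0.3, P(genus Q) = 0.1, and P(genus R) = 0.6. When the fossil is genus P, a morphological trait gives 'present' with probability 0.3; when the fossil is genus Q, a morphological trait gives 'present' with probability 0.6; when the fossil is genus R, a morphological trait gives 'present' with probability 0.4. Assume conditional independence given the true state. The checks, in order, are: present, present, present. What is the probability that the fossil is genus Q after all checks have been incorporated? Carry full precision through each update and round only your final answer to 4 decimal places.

After 'present': normaliser = 0.3·0.3000 + 0.6·0.1000 + 0.4·0.6000; P(genus P) ≈ 0.2308, P(genus Q) ≈ 0.1538, P(genus R) ≈ 0.6154
After 'present': normaliser = 0.3·0.2308 + 0.6·0.1538 + 0.4·0.6154; P(genus P) ≈ 0.1698, P(genus Q) ≈ 0.2264, P(genus R) ≈ 0.6038
After 'present': normaliser = 0.3·0.1698 + 0.6·0.2264 + 0.4·0.6038; P(genus P) ≈ 0.1189, P(genus Q) ≈ 0.3172, P(genus R) ≈ 0.5639

0.3172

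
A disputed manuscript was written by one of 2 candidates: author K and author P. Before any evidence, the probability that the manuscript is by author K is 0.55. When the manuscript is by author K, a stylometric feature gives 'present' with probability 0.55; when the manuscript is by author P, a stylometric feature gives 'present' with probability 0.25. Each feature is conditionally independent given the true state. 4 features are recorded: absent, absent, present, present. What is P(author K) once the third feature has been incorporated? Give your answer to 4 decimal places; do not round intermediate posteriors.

After 'absent': P(author K) = 0.45·0.5500 / (0.45·0.5500 + 0.75·0.4500) ≈ 0.4231
After 'absent': P(author K) = 0.45·0.4231 / (0.45·0.4231 + 0.75·0.5769) ≈ 0.3056
After 'present': P(author K) = 0.55·0.3056 / (0.55·0.3056 + 0.25·0.6944) ≈ 0.4919

0.4919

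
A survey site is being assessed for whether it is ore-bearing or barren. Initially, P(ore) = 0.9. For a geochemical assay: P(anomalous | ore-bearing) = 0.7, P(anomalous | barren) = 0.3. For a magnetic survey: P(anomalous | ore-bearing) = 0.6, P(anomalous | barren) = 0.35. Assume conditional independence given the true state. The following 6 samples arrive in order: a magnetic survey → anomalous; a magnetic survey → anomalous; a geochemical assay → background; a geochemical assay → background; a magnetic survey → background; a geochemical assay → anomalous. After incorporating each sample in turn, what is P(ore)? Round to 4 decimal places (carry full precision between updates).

0.8746

After a magnetic survey='anomalous': P(ore) = 0.6·0.9000 / (0.6·0.9000 + 0.35·0.1000) ≈ 0.9391
After a magnetic survey='anomalous': P(ore) = 0.6·0.9391 / (0.6·0.9391 + 0.35·0.0609) ≈ 0.9636
After a geochemical assay='background': P(ore) = 0.3·0.9636 / (0.3·0.9636 + 0.7·0.0364) ≈ 0.9189
After a geochemical assay='background': P(ore) = 0.3·0.9189 / (0.3·0.9189 + 0.7·0.0811) ≈ 0.8293
After a magnetic survey='background': P(ore) = 0.4·0.8293 / (0.4·0.8293 + 0.65·0.1707) ≈ 0.7493
After a geochemical assay='anomalous': P(ore) = 0.7·0.7493 / (0.7·0.7493 + 0.3·0.2507) ≈ 0.8746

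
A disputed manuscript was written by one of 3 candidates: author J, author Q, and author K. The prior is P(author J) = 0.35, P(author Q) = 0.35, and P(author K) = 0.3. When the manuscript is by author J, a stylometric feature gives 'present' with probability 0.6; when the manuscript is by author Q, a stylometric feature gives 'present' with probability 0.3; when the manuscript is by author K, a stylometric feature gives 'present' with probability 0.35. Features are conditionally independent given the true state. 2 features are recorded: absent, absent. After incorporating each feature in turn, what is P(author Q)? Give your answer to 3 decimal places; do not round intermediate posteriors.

0.484

After 'absent': normaliser = 0.4·0.3500 + 0.7·0.3500 + 0.65·0.3000; P(author J) ≈ 0.2414, P(author Q) ≈ 0.4224, P(author K) ≈ 0.3362
After 'absent': normaliser = 0.4·0.2414 + 0.7·0.4224 + 0.65·0.3362; P(author J) ≈ 0.1581, P(author Q) ≈ 0.4841, P(author K) ≈ 0.3578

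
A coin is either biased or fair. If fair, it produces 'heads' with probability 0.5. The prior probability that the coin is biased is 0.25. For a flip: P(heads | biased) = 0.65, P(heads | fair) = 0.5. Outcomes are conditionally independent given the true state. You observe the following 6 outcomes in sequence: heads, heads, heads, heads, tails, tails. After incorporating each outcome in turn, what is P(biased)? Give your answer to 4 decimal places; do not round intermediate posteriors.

Each posterior becomes the prior for the next update.
After 'heads': P(biased) = 0.65·0.2500 / (0.65·0.2500 + 0.5·0.7500) ≈ 0.3023
After 'heads': P(biased) = 0.65·0.3023 / (0.65·0.3023 + 0.5·0.6977) ≈ 0.3603
After 'heads': P(biased) = 0.65·0.3603 / (0.65·0.3603 + 0.5·0.6397) ≈ 0.4227
After 'heads': P(biased) = 0.65·0.4227 / (0.65·0.4227 + 0.5·0.5773) ≈ 0.4877
After 'tails': P(biased) = 0.35·0.4877 / (0.35·0.4877 + 0.5·0.5123) ≈ 0.3999
After 'tails': P(biased) = 0.35·0.3999 / (0.35·0.3999 + 0.5·0.6001) ≈ 0.3181

0.3181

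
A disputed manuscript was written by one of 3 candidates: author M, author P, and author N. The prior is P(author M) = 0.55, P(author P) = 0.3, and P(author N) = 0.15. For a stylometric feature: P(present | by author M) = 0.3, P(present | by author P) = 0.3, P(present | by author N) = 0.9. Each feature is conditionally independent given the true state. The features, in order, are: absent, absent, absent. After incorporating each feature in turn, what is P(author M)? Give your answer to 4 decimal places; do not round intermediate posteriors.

After 'absent': normaliser = 0.7·0.5500 + 0.7·0.3000 + 0.1·0.1500; P(author M) ≈ 0.6311, P(author P) ≈ 0.3443, P(author N) ≈ 0.0246
After 'absent': normaliser = 0.7·0.6311 + 0.7·0.3443 + 0.1·0.0246; P(author M) ≈ 0.6447, P(author P) ≈ 0.3517, P(author N) ≈ 0.0036
After 'absent': normaliser = 0.7·0.6447 + 0.7·0.3517 + 0.1·0.0036; P(author M) ≈ 0.6467, P(author P) ≈ 0.3528, P(author N) ≈ 0.0005

0.6467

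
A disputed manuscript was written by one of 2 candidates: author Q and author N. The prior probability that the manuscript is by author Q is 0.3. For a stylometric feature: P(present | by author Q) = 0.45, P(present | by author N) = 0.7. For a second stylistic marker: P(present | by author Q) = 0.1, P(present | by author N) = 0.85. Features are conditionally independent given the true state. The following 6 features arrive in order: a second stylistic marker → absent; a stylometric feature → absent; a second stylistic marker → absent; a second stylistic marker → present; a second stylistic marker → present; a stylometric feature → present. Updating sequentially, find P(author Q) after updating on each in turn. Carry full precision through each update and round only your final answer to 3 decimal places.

0.201

After a second stylistic marker='absent': P(author Q) = 0.9·0.3000 / (0.9·0.3000 + 0.15·0.7000) ≈ 0.7200
After a stylometric feature='absent': P(author Q) = 0.55·0.7200 / (0.55·0.7200 + 0.3·0.2800) ≈ 0.8250
After a second stylistic marker='absent': P(author Q) = 0.9·0.8250 / (0.9·0.8250 + 0.15·0.1750) ≈ 0.9659
After a second stylistic marker='present': P(author Q) = 0.1·0.9659 / (0.1·0.9659 + 0.85·0.0341) ≈ 0.7689
After a second stylistic marker='present': P(author Q) = 0.1·0.7689 / (0.1·0.7689 + 0.85·0.2311) ≈ 0.2813
After a stylometric feature='present': P(author Q) = 0.45·0.2813 / (0.45·0.2813 + 0.7·0.7187) ≈ 0.2011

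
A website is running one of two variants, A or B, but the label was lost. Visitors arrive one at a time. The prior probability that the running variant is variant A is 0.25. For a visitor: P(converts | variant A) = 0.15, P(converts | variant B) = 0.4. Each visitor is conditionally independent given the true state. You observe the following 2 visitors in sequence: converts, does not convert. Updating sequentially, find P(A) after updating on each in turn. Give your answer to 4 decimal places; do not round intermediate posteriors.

0.1504

After 'converts': P(A) = 0.15·0.2500 / (0.15·0.2500 + 0.4·0.7500) ≈ 0.1111
After 'does not convert': P(A) = 0.85·0.1111 / (0.85·0.1111 + 0.6·0.8889) ≈ 0.1504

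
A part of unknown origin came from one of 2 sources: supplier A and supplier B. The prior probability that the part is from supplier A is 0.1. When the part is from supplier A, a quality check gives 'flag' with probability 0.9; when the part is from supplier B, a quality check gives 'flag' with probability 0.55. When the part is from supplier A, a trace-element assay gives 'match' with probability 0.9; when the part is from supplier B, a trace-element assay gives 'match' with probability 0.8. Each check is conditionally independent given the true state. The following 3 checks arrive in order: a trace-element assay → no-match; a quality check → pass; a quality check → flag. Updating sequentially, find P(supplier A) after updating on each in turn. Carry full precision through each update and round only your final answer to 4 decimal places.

After a trace-element assay='no-match': P(supplier A) = 0.1·0.1000 / (0.1·0.1000 + 0.2·0.9000) ≈ 0.0526
After a quality check='pass': P(supplier A) = 0.1·0.0526 / (0.1·0.0526 + 0.45·0.9474) ≈ 0.0122
After a quality check='flag': P(supplier A) = 0.9·0.0122 / (0.9·0.0122 + 0.55·0.9878) ≈ 0.0198

0.0198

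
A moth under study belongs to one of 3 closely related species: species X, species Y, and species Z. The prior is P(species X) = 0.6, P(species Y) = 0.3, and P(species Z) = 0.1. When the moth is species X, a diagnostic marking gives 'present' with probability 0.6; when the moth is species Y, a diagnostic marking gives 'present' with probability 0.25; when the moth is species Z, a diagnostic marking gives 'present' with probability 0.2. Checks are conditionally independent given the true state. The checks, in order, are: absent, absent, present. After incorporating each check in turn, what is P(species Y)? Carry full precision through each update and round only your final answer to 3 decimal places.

Each posterior becomes the prior for the next update.
After 'absent': normaliser = 0.4·0.6000 + 0.75·0.3000 + 0.8·0.1000; P(species X) ≈ 0.4404, P(species Y) ≈ 0.4128, P(species Z) ≈ 0.1468
After 'absent': normaliser = 0.4·0.4404 + 0.75·0.4128 + 0.8·0.1468; P(species X) ≈ 0.2920, P(species Y) ≈ 0.5133, P(species Z) ≈ 0.1947
After 'present': normaliser = 0.6·0.2920 + 0.25·0.5133 + 0.2·0.1947; P(species X) ≈ 0.5116, P(species Y) ≈ 0.3747, P(species Z) ≈ 0.1137

0.375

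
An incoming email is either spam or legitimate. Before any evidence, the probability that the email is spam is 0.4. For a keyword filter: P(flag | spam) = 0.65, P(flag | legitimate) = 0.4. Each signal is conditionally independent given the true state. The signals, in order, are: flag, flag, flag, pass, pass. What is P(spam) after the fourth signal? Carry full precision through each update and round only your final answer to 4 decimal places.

0.6253

After 'flag': P(spam) = 0.65·0.4000 / (0.65·0.4000 + 0.4·0.6000) ≈ 0.5200
After 'flag': P(spam) = 0.65·0.5200 / (0.65·0.5200 + 0.4·0.4800) ≈ 0.6377
After 'flag': P(spam) = 0.65·0.6377 / (0.65·0.6377 + 0.4·0.3623) ≈ 0.7410
After 'pass': P(spam) = 0.35·0.7410 / (0.35·0.7410 + 0.6·0.2590) ≈ 0.6253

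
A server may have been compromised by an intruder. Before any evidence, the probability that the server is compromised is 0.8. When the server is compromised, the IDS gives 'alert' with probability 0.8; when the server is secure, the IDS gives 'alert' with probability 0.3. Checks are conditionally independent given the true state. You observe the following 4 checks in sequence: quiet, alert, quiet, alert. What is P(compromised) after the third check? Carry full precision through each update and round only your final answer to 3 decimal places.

After 'quiet': P(compromised) = 0.2·0.8000 / (0.2·0.8000 + 0.7·0.2000) ≈ 0.5333
After 'alert': P(compromised) = 0.8·0.5333 / (0.8·0.5333 + 0.3·0.4667) ≈ 0.7529
After 'quiet': P(compromised) = 0.2·0.7529 / (0.2·0.7529 + 0.7·0.2471) ≈ 0.4655

0.465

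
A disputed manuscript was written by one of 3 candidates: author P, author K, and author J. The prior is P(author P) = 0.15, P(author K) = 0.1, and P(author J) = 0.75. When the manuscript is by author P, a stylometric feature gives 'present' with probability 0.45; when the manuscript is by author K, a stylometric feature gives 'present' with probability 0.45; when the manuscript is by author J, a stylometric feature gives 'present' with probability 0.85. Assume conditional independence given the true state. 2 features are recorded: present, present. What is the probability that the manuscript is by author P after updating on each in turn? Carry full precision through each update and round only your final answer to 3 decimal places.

After 'present': normaliser = 0.45·0.1500 + 0.45·0.1000 + 0.85·0.7500; P(author P) ≈ 0.0900, P(author K) ≈ 0.0600, P(author J) ≈ 0.8500
After 'present': normaliser = 0.45·0.0900 + 0.45·0.0600 + 0.85·0.8500; P(author P) ≈ 0.0513, P(author K) ≈ 0.0342, P(author J) ≈ 0.9146

0.051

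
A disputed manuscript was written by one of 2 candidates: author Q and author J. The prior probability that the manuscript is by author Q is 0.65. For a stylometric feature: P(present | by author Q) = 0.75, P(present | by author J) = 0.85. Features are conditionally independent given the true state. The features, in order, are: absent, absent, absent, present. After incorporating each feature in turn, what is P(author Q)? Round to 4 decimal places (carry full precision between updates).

After 'absent': P(author Q) = 0.25·0.6500 / (0.25·0.6500 + 0.15·0.3500) ≈ 0.7558
After 'absent': P(author Q) = 0.25·0.7558 / (0.25·0.7558 + 0.15·0.2442) ≈ 0.8376
After 'absent': P(author Q) = 0.25·0.8376 / (0.25·0.8376 + 0.15·0.1624) ≈ 0.8958
After 'present': P(author Q) = 0.75·0.8958 / (0.75·0.8958 + 0.85·0.1042) ≈ 0.8835

0.8835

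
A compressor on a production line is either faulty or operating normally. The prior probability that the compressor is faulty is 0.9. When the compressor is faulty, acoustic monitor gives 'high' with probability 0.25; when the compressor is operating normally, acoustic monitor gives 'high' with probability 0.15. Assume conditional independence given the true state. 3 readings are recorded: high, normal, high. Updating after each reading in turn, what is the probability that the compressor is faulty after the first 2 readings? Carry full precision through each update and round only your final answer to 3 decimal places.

Apply Bayes' rule sequentially, carrying P(faulty) forward.
After 'high': P(faulty) = 0.25·0.9000 / (0.25·0.9000 + 0.15·0.1000) ≈ 0.9375
After 'normal': P(faulty) = 0.75·0.9375 / (0.75·0.9375 + 0.85·0.0625) ≈ 0.9298

0.930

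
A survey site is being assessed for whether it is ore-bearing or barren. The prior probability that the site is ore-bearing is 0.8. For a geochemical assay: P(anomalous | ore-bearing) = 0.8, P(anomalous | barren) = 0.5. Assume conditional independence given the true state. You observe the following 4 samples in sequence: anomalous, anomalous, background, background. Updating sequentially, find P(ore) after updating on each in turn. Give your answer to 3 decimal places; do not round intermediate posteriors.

After 'anomalous': P(ore) = 0.8·0.8000 / (0.8·0.8000 + 0.5·0.2000) ≈ 0.8649
After 'anomalous': P(ore) = 0.8·0.8649 / (0.8·0.8649 + 0.5·0.1351) ≈ 0.9110
After 'background': P(ore) = 0.2·0.9110 / (0.2·0.9110 + 0.5·0.0890) ≈ 0.8038
After 'background': P(ore) = 0.2·0.8038 / (0.2·0.8038 + 0.5·0.1962) ≈ 0.6210

0.621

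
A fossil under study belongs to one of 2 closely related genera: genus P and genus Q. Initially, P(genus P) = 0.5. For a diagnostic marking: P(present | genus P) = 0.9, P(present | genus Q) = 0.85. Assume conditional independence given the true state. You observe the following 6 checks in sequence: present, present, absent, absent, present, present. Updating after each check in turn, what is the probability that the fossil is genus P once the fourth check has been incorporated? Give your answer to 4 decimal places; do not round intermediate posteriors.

0.3326

After 'present': P(genus P) = 0.9·0.5000 / (0.9·0.5000 + 0.85·0.5000) ≈ 0.5143
After 'present': P(genus P) = 0.9·0.5143 / (0.9·0.5143 + 0.85·0.4857) ≈ 0.5285
After 'absent': P(genus P) = 0.1·0.5285 / (0.1·0.5285 + 0.15·0.4715) ≈ 0.4277
After 'absent': P(genus P) = 0.1·0.4277 / (0.1·0.4277 + 0.15·0.5723) ≈ 0.3326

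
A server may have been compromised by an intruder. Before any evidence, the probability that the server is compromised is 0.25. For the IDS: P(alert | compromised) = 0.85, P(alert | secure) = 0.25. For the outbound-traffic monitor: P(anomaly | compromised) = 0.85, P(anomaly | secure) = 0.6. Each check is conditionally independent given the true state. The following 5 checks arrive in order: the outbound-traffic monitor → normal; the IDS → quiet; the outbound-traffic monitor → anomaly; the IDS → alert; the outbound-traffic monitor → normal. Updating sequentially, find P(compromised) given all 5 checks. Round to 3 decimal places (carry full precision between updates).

Apply Bayes' rule sequentially, carrying P(compromised) forward.
After the outbound-traffic monitor='normal': P(compromised) = 0.15·0.2500 / (0.15·0.2500 + 0.4·0.7500) ≈ 0.1111
After the IDS='quiet': P(compromised) = 0.15·0.1111 / (0.15·0.1111 + 0.75·0.8889) ≈ 0.0244
After the outbound-traffic monitor='anomaly': P(compromised) = 0.85·0.0244 / (0.85·0.0244 + 0.6·0.9756) ≈ 0.0342
After the IDS='alert': P(compromised) = 0.85·0.0342 / (0.85·0.0342 + 0.25·0.9658) ≈ 0.1075
After the outbound-traffic monitor='normal': P(compromised) = 0.15·0.1075 / (0.15·0.1075 + 0.4·0.8925) ≈ 0.0432

0.043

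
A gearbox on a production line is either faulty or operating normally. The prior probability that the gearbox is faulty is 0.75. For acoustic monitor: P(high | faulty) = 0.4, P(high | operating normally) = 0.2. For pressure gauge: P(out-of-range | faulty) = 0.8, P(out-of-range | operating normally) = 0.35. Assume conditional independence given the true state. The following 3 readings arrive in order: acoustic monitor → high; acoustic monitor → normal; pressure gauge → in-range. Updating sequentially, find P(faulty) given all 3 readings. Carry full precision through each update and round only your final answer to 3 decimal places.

0.581

After acoustic monitor='high': P(faulty) = 0.4·0.7500 / (0.4·0.7500 + 0.2·0.2500) ≈ 0.8571
After acoustic monitor='normal': P(faulty) = 0.6·0.8571 / (0.6·0.8571 + 0.8·0.1429) ≈ 0.8182
After pressure gauge='in-range': P(faulty) = 0.2·0.8182 / (0.2·0.8182 + 0.65·0.1818) ≈ 0.5806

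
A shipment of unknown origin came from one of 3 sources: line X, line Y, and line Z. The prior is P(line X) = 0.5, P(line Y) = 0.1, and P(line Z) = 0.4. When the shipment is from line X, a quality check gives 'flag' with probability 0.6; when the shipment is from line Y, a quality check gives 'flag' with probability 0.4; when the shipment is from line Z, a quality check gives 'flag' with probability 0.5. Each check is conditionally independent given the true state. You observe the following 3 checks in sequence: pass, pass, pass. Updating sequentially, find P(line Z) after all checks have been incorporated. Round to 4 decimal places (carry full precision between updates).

0.4826

After 'pass': normaliser = 0.4·0.5000 + 0.6·0.1000 + 0.5·0.4000; P(line X) ≈ 0.4348, P(line Y) ≈ 0.1304, P(line Z) ≈ 0.4348
After 'pass': normaliser = 0.4·0.4348 + 0.6·0.1304 + 0.5·0.4348; P(line X) ≈ 0.3704, P(line Y) ≈ 0.1667, P(line Z) ≈ 0.4630
After 'pass': normaliser = 0.4·0.3704 + 0.6·0.1667 + 0.5·0.4630; P(line X) ≈ 0.3089, P(line Y) ≈ 0.2085, P(line Z) ≈ 0.4826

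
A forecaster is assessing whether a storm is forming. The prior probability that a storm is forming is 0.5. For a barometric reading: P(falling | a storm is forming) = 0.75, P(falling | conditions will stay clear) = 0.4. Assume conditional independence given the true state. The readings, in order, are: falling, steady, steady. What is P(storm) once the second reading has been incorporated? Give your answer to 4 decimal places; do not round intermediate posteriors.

0.4386

After 'falling': P(storm) = 0.75·0.5000 / (0.75·0.5000 + 0.4·0.5000) ≈ 0.6522
After 'steady': P(storm) = 0.25·0.6522 / (0.25·0.6522 + 0.6·0.3478) ≈ 0.4386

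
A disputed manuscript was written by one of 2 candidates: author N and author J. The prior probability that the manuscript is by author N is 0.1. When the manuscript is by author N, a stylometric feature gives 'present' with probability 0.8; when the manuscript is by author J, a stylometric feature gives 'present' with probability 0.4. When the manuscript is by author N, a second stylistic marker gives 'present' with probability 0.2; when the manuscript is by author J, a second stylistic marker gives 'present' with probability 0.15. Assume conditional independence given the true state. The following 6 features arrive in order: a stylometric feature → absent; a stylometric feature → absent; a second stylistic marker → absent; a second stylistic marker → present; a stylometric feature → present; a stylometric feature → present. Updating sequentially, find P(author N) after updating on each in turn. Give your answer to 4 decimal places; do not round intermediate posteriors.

0.0584

After a stylometric feature='absent': P(author N) = 0.2·0.1000 / (0.2·0.1000 + 0.6·0.9000) ≈ 0.0357
After a stylometric feature='absent': P(author N) = 0.2·0.0357 / (0.2·0.0357 + 0.6·0.9643) ≈ 0.0122
After a second stylistic marker='absent': P(author N) = 0.8·0.0122 / (0.8·0.0122 + 0.85·0.9878) ≈ 0.0115
After a second stylistic marker='present': P(author N) = 0.2·0.0115 / (0.2·0.0115 + 0.15·0.9885) ≈ 0.0153
After a stylometric feature='present': P(author N) = 0.8·0.0153 / (0.8·0.0153 + 0.4·0.9847) ≈ 0.0301
After a stylometric feature='present': P(author N) = 0.8·0.0301 / (0.8·0.0301 + 0.4·0.9699) ≈ 0.0584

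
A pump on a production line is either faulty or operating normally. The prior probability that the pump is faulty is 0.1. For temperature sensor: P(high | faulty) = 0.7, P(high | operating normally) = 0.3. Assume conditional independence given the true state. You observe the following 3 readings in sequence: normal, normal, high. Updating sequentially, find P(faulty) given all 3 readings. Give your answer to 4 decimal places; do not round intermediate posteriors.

Apply Bayes' rule sequentially, carrying P(faulty) forward.
After 'normal': P(faulty) = 0.3·0.1000 / (0.3·0.1000 + 0.7·0.9000) ≈ 0.0455
After 'normal': P(faulty) = 0.3·0.0455 / (0.3·0.0455 + 0.7·0.9545) ≈ 0.0200
After 'high': P(faulty) = 0.7·0.0200 / (0.7·0.0200 + 0.3·0.9800) ≈ 0.0455

0.0455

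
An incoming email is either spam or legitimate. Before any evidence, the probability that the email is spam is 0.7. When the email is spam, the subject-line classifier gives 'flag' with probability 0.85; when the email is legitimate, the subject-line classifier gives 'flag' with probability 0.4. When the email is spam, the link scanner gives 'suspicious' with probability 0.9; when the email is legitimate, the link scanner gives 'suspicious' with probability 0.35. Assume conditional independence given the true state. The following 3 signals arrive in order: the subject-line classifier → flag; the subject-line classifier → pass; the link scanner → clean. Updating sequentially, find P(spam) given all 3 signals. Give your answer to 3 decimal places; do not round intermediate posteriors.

After the subject-line classifier='flag': P(spam) = 0.85·0.7000 / (0.85·0.7000 + 0.4·0.3000) ≈ 0.8322
After the subject-line classifier='pass': P(spam) = 0.15·0.8322 / (0.15·0.8322 + 0.6·0.1678) ≈ 0.5535
After the link scanner='clean': P(spam) = 0.1·0.5535 / (0.1·0.5535 + 0.65·0.4465) ≈ 0.1602

0.160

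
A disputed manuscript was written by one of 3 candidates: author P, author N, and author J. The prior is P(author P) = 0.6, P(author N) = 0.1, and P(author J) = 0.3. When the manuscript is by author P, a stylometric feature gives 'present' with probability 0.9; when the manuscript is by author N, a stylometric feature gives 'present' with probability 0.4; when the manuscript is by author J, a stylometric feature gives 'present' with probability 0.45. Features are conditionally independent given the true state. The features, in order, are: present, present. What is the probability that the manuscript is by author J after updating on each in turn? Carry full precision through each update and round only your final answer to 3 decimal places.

0.108

After 'present': normaliser = 0.9·0.6000 + 0.4·0.1000 + 0.45·0.3000; P(author P) ≈ 0.7552, P(author N) ≈ 0.0559, P(author J) ≈ 0.1888
After 'present': normaliser = 0.9·0.7552 + 0.4·0.0559 + 0.45·0.1888; P(author P) ≈ 0.8636, P(author N) ≈ 0.0284, P(author J) ≈ 0.1080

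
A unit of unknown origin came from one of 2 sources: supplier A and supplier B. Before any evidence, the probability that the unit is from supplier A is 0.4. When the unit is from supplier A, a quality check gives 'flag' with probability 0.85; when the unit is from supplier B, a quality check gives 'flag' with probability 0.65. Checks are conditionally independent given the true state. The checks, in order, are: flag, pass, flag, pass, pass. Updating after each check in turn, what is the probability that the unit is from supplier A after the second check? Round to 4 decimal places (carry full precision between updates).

After 'flag': P(supplier A) = 0.85·0.4000 / (0.85·0.4000 + 0.65·0.6000) ≈ 0.4658
After 'pass': P(supplier A) = 0.15·0.4658 / (0.15·0.4658 + 0.35·0.5342) ≈ 0.2720

0.2720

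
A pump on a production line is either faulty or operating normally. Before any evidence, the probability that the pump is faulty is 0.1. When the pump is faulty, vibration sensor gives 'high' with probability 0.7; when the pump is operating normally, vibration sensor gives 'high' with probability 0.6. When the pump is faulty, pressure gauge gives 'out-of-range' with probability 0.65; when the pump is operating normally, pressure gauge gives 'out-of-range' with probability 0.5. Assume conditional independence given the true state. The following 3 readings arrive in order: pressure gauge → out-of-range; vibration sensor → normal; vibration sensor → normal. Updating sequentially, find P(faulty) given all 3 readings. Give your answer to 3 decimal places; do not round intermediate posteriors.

0.075

Apply Bayes' rule sequentially, carrying P(faulty) forward.
After pressure gauge='out-of-range': P(faulty) = 0.65·0.1000 / (0.65·0.1000 + 0.5·0.9000) ≈ 0.1262
After vibration sensor='normal': P(faulty) = 0.3·0.1262 / (0.3·0.1262 + 0.4·0.8738) ≈ 0.0977
After vibration sensor='normal': P(faulty) = 0.3·0.0977 / (0.3·0.0977 + 0.4·0.9023) ≈ 0.0751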